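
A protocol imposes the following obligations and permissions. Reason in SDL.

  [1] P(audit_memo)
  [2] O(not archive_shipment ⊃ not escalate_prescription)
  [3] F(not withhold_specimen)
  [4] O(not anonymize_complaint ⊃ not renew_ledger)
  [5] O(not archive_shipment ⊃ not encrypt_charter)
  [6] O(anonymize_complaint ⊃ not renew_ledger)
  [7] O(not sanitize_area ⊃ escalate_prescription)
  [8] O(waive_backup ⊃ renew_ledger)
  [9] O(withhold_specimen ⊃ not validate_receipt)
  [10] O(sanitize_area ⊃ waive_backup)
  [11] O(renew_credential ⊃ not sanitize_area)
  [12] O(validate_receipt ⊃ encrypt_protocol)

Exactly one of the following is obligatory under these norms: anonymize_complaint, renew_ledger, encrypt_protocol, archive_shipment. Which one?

archive_shipment

By case analysis on anonymize_complaint: premise 6 gives O(anonymize_complaint ⊃ not renew_ledger) and premise 4 gives O(not anonymize_complaint ⊃ not renew_ledger), so O(not renew_ledger) either way.
Premise 8, O(waive_backup ⊃ renew_ledger), contraposes to O(not renew_ledger ⊃ not waive_backup); with O(not renew_ledger) we get O(not waive_backup).
Premise 10, O(sanitize_area ⊃ waive_backup), contraposes to O(not waive_backup ⊃ not sanitize_area); with O(not waive_backup) we get O(not sanitize_area).
Premise 7 is O(not sanitize_area ⊃ escalate_prescription); since O(not sanitize_area), deontic closure gives O(escalate_prescription).
Premise 2 is O(not archive_shipment ⊃ not escalate_prescription); contrapositively O(escalate_prescription ⊃ archive_shipment). Since O(escalate_prescription) holds, K gives O(archive_shipment).
So O(archive_shipment) holds — archive_shipment is obligatory. None of the other listed options is made obligatory by any chain of premises.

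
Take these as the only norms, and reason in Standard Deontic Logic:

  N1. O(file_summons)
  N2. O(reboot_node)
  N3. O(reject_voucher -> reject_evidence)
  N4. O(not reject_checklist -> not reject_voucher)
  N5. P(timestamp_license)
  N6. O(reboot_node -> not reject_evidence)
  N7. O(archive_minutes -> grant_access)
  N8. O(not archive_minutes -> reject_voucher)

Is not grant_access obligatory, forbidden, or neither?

Forbidden

Premise 2 gives O(reboot_node).
Applying K to premise 6 (O(reboot_node -> not reject_evidence)) and O(reboot_node) yields O(not reject_evidence).
The contrapositive of premise 3 (O(reject_voucher -> reject_evidence)) is O(not reject_evidence -> not reject_voucher), and O(not reject_evidence) is already established, so O(not reject_voucher).
The contrapositive of premise 8 (O(not archive_minutes -> reject_voucher)) is O(not reject_voucher -> archive_minutes), and O(not reject_voucher) is already established, so O(archive_minutes).
Applying K to premise 7 (O(archive_minutes -> grant_access)) and O(archive_minutes) yields O(grant_access).
Premises 1, 4, 5 do not contribute to this derivation.
Thus O(grant_access), which is F(not grant_access): not grant_access is forbidden.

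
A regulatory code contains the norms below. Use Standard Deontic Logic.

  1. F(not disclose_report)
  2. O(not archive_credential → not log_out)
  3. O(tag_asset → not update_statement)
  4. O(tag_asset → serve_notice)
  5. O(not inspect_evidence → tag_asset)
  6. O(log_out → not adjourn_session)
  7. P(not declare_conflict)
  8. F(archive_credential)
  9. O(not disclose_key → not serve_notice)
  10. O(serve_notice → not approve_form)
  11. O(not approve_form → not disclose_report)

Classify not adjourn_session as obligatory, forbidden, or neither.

Premise 6 is O(log_out → not adjourn_session), but O(log_out) is not derivable from the premises, so it does not yield O(not adjourn_session).
No premise or chain of K-axiom applications forces O(not adjourn_session), and none forces O(adjourn_session). So not adjourn_session is neither obligatory nor forbidden under these norms.

Neither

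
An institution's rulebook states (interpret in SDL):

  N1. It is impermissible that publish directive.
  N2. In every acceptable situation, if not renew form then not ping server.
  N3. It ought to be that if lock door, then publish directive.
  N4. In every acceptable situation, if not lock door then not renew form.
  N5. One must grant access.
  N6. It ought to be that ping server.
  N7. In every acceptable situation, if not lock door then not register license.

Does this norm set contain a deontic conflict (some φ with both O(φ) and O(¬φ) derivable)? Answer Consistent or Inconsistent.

Premise 6 states O(ping_server) outright.
Premise 2, O(¬renew_form → ¬ping_server), contraposes to O(ping_server → renew_form); with O(ping_server) we get O(renew_form).
The contrapositive of premise 4 (O(¬lock_door → ¬renew_form)) is O(renew_form → lock_door), and O(renew_form) is already established, so O(lock_door).
Applying K to premise 3 (O(lock_door → publish_directive)) and O(lock_door) yields O(publish_directive).
But premise 1, F(publish_directive), means O(¬publish_directive).
We now have both O(publish_directive) and O(¬publish_directive) — publish_directive is simultaneously obligatory and forbidden, violating the D-axiom.

Inconsistent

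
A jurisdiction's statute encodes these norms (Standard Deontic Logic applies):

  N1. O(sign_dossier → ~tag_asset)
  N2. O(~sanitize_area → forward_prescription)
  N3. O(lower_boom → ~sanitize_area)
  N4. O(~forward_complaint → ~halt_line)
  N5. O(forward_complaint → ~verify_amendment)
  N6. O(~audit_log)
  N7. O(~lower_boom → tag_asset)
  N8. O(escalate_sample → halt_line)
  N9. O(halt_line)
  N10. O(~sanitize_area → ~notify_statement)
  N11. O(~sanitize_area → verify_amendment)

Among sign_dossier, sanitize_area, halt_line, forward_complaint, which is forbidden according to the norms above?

Premise 9 states O(halt_line) outright.
Premise 4, O(~forward_complaint → ~halt_line), contraposes to O(halt_line → forward_complaint); with O(halt_line) we get O(forward_complaint).
Premise 5 is O(forward_complaint → ~verify_amendment); since O(forward_complaint), deontic closure gives O(~verify_amendment).
Premise 11 is O(~sanitize_area → verify_amendment); contrapositively O(~verify_amendment → sanitize_area). Since O(~verify_amendment) holds, K gives O(sanitize_area).
Premise 3, O(lower_boom → ~sanitize_area), contraposes to O(sanitize_area → ~lower_boom); with O(sanitize_area) we get O(~lower_boom).
Applying K to premise 7 (O(~lower_boom → tag_asset)) and O(~lower_boom) yields O(tag_asset).
Premise 1, O(sign_dossier → ~tag_asset), contraposes to O(tag_asset → ~sign_dossier); with O(tag_asset) we get O(~sign_dossier).
So O(~sign_dossier) holds, i.e. sign_dossier is forbidden. None of the other listed options is forbidden under the premises.

sign_dossier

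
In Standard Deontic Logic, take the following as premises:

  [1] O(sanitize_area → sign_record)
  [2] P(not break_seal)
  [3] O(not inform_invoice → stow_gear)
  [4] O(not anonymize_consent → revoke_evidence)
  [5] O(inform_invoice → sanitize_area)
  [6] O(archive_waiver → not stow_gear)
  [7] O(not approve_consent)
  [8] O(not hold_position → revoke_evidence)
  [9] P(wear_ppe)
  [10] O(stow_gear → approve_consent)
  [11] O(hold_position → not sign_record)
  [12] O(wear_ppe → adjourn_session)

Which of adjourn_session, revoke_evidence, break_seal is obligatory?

Premise 7 gives O(not approve_consent).
Premise 10, O(stow_gear → approve_consent), contraposes to O(not approve_consent → not stow_gear); with O(not approve_consent) we get O(not stow_gear).
The contrapositive of premise 3 (O(not inform_invoice → stow_gear)) is O(not stow_gear → inform_invoice), and O(not stow_gear) is already established, so O(inform_invoice).
With premise 5, O(inform_invoice → sanitize_area), the K-axiom yields O(sanitize_area).
From O(sanitize_area) and premise 1, O(sanitize_area → sign_record), we obtain O(sign_record).
Premise 11 is O(hold_position → not sign_record); contrapositively O(sign_record → not hold_position). Since O(sign_record) holds, K gives O(not hold_position).
From O(not hold_position) and premise 8, O(not hold_position → revoke_evidence), we obtain O(revoke_evidence).
So O(revoke_evidence) holds — revoke_evidence is obligatory. None of the other listed options is made obligatory by any chain of premises.

revoke_evidence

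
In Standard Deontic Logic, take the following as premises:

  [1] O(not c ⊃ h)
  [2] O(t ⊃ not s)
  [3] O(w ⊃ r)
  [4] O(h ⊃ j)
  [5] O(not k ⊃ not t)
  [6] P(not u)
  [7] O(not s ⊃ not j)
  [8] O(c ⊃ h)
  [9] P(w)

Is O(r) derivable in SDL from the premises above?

No

Premise 3 is O(w ⊃ r), but O(w) is not derivable from the premises (the permission P(w) asserts only not O(not w), not O(w)), so it does not yield O(r).
No other premise forces O(r). An ideal world satisfying every premise can still have r false, so O(r) is not derivable.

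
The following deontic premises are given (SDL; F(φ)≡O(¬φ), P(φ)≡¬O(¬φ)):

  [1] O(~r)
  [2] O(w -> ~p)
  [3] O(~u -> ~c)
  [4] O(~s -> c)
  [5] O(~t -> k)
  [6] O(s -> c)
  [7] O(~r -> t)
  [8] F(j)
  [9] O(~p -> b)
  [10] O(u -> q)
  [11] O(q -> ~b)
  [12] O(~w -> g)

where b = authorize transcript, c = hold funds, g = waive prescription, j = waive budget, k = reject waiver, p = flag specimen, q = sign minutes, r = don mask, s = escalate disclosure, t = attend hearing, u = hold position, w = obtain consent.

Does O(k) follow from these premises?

No

Premise 5 is O(~t -> k), but O(~t) is not derivable from the premises, so it does not yield O(k).
No other premise forces O(k). An ideal world satisfying every premise can still have k false, so O(k) is not derivable.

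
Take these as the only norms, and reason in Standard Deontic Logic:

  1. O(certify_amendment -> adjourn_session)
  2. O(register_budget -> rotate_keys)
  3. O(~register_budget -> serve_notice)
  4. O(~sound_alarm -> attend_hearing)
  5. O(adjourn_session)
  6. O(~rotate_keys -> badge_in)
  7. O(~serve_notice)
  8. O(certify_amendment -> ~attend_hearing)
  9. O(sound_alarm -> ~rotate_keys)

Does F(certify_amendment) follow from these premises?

From premise 7 we have O(~serve_notice).
Premise 3 is O(~register_budget -> serve_notice); contrapositively O(~serve_notice -> register_budget). Since O(~serve_notice) holds, K gives O(register_budget).
From O(register_budget) and premise 2, O(register_budget -> rotate_keys), we obtain O(rotate_keys).
The contrapositive of premise 9 (O(sound_alarm -> ~rotate_keys)) is O(rotate_keys -> ~sound_alarm), and O(rotate_keys) is already established, so O(~sound_alarm).
Applying K to premise 4 (O(~sound_alarm -> attend_hearing)) and O(~sound_alarm) yields O(attend_hearing).
Premise 8, O(certify_amendment -> ~attend_hearing), contraposes to O(attend_hearing -> ~certify_amendment); with O(attend_hearing) we get O(~certify_amendment).
Premises 1, 5, 6 do not contribute to this derivation.
So O(~certify_amendment) holds, i.e. F(certify_amendment). The claim follows.

Yes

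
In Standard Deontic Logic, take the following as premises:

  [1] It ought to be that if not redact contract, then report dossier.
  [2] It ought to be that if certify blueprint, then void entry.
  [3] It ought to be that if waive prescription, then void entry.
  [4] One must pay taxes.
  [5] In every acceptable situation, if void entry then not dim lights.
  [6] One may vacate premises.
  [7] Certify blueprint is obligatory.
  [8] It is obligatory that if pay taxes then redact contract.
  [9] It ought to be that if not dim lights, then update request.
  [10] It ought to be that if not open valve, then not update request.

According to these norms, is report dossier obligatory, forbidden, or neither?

Neither

Premise 1 is O(¬redact_contract → report_dossier), but O(¬redact_contract) is not derivable from the premises, so it does not yield O(report_dossier).
No premise or chain of K-axiom applications forces O(report_dossier), and none forces O(¬report_dossier). So report_dossier is neither obligatory nor forbidden under these norms.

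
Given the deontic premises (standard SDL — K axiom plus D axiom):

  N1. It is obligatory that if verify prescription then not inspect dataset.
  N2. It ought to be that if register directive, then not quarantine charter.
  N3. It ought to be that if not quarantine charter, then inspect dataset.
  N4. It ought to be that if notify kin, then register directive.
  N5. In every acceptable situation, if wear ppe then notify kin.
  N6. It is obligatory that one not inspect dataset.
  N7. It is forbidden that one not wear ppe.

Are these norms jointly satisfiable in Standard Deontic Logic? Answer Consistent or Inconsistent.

Premise 6 gives O(¬inspect_dataset).
The contrapositive of premise 3 (O(¬quarantine_charter → inspect_dataset)) is O(¬inspect_dataset → quarantine_charter), and O(¬inspect_dataset) is already established, so O(quarantine_charter).
The contrapositive of premise 2 (O(register_directive → ¬quarantine_charter)) is O(quarantine_charter → ¬register_directive), and O(quarantine_charter) is already established, so O(¬register_directive).
The contrapositive of premise 4 (O(notify_kin → register_directive)) is O(¬register_directive → ¬notify_kin), and O(¬register_directive) is already established, so O(¬notify_kin).
Premise 5, O(wear_ppe → notify_kin), contraposes to O(¬notify_kin → ¬wear_ppe); with O(¬notify_kin) we get O(¬wear_ppe).
Yet premise 7 is F(¬wear_ppe), i.e. O(wear_ppe).
We now have both O(¬wear_ppe) and O(wear_ppe) — wear_ppe is simultaneously obligatory and forbidden, violating the D-axiom.

Inconsistent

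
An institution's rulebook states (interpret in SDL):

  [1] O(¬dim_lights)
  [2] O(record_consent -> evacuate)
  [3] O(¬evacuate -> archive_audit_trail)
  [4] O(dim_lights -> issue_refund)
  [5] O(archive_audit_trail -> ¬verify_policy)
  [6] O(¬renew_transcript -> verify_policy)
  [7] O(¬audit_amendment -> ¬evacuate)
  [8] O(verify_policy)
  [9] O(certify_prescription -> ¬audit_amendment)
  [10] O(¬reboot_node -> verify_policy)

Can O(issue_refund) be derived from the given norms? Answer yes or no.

Premise 4 is O(dim_lights -> issue_refund), but O(dim_lights) is not derivable from the premises, so it does not yield O(issue_refund).
No other premise forces O(issue_refund). An ideal world satisfying every premise can still have issue_refund false, so O(issue_refund) is not derivable.

No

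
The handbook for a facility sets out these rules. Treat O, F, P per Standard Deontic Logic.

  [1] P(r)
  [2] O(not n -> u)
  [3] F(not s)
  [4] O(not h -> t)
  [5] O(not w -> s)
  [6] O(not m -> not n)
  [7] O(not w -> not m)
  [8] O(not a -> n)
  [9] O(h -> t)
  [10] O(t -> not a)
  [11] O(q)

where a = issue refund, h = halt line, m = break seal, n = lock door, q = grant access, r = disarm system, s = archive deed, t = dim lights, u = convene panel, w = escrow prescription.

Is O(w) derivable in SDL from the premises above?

Yes

Premises 9 and 4 are O(h -> t) and O(not h -> t); every ideal world satisfies h or not h, so in either case t holds — hence O(t).
Premise 10 is O(t -> not a); since O(t), deontic closure gives O(not a).
Applying K to premise 8 (O(not a -> n)) and O(not a) yields O(n).
The contrapositive of premise 6 (O(not m -> not n)) is O(n -> m), and O(n) is already established, so O(m).
The contrapositive of premise 7 (O(not w -> not m)) is O(m -> w), and O(m) is already established, so O(w).
Premises 1, 2, 3, 5, 11 do not contribute to this derivation.
So O(w) follows.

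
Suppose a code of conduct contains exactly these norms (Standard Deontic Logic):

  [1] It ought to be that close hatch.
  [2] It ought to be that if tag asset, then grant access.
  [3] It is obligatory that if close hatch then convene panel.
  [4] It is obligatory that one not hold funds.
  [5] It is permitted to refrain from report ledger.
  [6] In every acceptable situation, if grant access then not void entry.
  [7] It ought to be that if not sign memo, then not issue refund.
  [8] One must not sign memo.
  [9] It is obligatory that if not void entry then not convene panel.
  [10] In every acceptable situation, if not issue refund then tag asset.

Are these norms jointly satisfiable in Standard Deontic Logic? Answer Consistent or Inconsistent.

Premise 1 states O(close_hatch) outright.
Applying K to premise 3 (O(close_hatch → convene_panel)) and O(close_hatch) yields O(convene_panel).
The contrapositive of premise 9 (O(¬void_entry → ¬convene_panel)) is O(convene_panel → void_entry), and O(convene_panel) is already established, so O(void_entry).
Premise 6 is O(grant_access → ¬void_entry); contrapositively O(void_entry → ¬grant_access). Since O(void_entry) holds, K gives O(¬grant_access).
Premise 2 is O(tag_asset → grant_access); contrapositively O(¬grant_access → ¬tag_asset). Since O(¬grant_access) holds, K gives O(¬tag_asset).
The contrapositive of premise 10 (O(¬issue_refund → tag_asset)) is O(¬tag_asset → issue_refund), and O(¬tag_asset) is already established, so O(issue_refund).
Premise 7 is O(¬sign_memo → ¬issue_refund); contrapositively O(issue_refund → sign_memo). Since O(issue_refund) holds, K gives O(sign_memo).
However, F(sign_memo) at premise 8 amounts to O(¬sign_memo).
We now have both O(sign_memo) and O(¬sign_memo) — sign_memo is simultaneously obligatory and forbidden, violating the D-axiom.

Inconsistent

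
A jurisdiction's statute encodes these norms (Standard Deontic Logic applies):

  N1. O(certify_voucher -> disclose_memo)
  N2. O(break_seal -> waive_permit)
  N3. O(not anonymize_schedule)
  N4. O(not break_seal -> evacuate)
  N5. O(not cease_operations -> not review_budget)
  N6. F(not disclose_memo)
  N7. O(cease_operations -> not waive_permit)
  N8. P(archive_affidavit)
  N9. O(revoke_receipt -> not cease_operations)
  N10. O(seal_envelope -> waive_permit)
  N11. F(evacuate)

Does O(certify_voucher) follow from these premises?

No

Premise 1 is O(certify_voucher -> disclose_memo); even if O(disclose_memo) held, inferring O(certify_voucher) would be affirming the consequent — invalid.
No other premise forces O(certify_voucher). An ideal world satisfying every premise can still have certify_voucher false, so O(certify_voucher) is not derivable.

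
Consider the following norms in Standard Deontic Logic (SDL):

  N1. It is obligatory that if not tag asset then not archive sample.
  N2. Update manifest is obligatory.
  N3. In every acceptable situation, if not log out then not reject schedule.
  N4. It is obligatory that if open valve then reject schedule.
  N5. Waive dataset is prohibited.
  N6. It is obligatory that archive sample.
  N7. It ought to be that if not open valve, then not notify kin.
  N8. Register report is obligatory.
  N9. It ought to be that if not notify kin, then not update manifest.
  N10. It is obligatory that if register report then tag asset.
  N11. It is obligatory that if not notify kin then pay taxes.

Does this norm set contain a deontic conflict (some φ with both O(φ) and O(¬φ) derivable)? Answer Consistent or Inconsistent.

Premise 1 is O(¬tag_asset → ¬archive_sample), but O(¬tag_asset) is not derivable from the premises, so it does not yield O(¬archive_sample).
So O(¬archive_sample) is not derivable, and the apparent clash with O(archive_sample) does not arise.
A world satisfying every obligation exists (e.g. archive_sample=true, log_out=true, notify_kin=true, open_valve=true, pay_taxes=false, register_report=true, reject_schedule=true, tag_asset=true, update_manifest=true, waive_dataset=false); no atom is both obligatory and forbidden, so the set is consistent.

Consistent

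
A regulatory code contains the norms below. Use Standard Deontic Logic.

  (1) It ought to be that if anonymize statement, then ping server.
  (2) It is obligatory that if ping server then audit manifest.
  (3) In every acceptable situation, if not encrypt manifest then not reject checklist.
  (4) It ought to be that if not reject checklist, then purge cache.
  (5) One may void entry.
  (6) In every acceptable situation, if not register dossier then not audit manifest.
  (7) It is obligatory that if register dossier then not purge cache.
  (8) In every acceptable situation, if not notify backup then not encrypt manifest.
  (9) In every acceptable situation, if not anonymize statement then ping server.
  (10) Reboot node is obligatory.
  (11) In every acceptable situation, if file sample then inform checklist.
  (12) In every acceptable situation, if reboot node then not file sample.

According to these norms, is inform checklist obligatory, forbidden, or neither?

Premise 11 is O(file_sample → inform_checklist), but O(file_sample) is not derivable from the premises, so it does not yield O(inform_checklist).
No premise or chain of K-axiom applications forces O(inform_checklist), and none forces O(¬inform_checklist). So inform_checklist is neither obligatory nor forbidden under these norms.

Neither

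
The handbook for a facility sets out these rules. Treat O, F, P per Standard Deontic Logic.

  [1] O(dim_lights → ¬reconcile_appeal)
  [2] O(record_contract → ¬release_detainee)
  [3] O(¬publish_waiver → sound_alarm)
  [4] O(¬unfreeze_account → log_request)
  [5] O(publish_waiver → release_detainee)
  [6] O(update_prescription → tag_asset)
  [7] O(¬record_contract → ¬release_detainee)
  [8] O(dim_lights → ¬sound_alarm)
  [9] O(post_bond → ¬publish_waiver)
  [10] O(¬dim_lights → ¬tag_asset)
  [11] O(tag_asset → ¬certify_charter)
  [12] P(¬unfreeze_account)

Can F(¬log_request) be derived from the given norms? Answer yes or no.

No

Premise 4 is O(¬unfreeze_account → log_request), but O(¬unfreeze_account) is not derivable from the premises (the permission P(¬unfreeze_account) asserts only ¬O(unfreeze_account), not O(¬unfreeze_account)), so it does not yield O(log_request).
No other premise forces O(log_request). An ideal world satisfying every premise can still have ¬log_request true, so F(¬log_request) is not derivable.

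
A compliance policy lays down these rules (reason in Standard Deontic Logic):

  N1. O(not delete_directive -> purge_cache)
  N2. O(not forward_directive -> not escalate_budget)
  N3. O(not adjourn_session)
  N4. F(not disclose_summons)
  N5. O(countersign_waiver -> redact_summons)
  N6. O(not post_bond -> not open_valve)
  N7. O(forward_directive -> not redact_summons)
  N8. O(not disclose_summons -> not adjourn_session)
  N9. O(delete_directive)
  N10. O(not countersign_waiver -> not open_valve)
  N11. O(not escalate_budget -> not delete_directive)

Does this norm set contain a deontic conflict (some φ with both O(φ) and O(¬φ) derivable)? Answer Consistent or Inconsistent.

Premise 8 is O(not disclose_summons -> not adjourn_session); even if O(not adjourn_session) held, inferring O(not disclose_summons) would be affirming the consequent — invalid.
So O(not disclose_summons) is not derivable, and the apparent clash with O(disclose_summons) does not arise.
A world satisfying every obligation exists (e.g. adjourn_session=false, countersign_waiver=false, delete_directive=true, disclose_summons=true, escalate_budget=true, forward_directive=true, open_valve=false, post_bond=false, purge_cache=false, redact_summons=false); no atom is both obligatory and forbidden, so the set is consistent.

Consistent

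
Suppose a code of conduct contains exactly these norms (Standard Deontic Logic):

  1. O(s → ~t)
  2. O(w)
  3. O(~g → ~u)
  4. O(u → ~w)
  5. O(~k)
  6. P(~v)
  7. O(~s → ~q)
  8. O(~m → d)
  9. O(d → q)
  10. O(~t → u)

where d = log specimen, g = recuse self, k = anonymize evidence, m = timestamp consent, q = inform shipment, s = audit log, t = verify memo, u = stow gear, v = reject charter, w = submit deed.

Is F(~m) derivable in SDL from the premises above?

Yes

From premise 2 we have O(w).
Premise 4, O(u → ~w), contraposes to O(w → ~u); with O(w) we get O(~u).
Premise 10 is O(~t → u); contrapositively O(~u → t). Since O(~u) holds, K gives O(t).
Premise 1 is O(s → ~t); contrapositively O(t → ~s). Since O(t) holds, K gives O(~s).
With premise 7, O(~s → ~q), the K-axiom yields O(~q).
The contrapositive of premise 9 (O(d → q)) is O(~q → ~d), and O(~q) is already established, so O(~d).
Premise 8, O(~m → d), contraposes to O(~d → m); with O(~d) we get O(m).
Premises 3, 5, 6 do not contribute to this derivation.
So O(m) holds, i.e. F(~m). The claim follows.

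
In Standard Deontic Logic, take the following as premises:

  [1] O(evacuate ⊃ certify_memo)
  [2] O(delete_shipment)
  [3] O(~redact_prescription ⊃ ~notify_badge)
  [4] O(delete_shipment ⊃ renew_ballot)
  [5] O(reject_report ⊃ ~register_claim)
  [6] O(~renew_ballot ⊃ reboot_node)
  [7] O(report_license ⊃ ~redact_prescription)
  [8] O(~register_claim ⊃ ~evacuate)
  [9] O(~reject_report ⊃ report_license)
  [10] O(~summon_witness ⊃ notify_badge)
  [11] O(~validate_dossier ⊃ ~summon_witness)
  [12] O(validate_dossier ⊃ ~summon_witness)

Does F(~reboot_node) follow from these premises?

Premise 6 is O(~renew_ballot ⊃ reboot_node), but O(~renew_ballot) is not derivable from the premises, so it does not yield O(reboot_node).
No other premise forces O(reboot_node). An ideal world satisfying every premise can still have ~reboot_node true, so F(~reboot_node) is not derivable.

No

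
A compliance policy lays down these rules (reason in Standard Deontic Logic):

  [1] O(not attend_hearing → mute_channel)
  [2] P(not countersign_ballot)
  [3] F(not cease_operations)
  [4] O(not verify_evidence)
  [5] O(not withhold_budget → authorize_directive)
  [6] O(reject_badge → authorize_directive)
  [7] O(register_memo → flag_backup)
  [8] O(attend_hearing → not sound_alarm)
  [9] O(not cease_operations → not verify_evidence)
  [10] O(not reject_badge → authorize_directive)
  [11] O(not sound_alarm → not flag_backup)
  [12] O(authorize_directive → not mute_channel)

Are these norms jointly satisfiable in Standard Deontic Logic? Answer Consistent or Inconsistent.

Consistent

Premise 9 is O(not cease_operations → not verify_evidence); even if O(not verify_evidence) held, inferring O(not cease_operations) would be affirming the consequent — invalid.
So O(not cease_operations) is not derivable, and the apparent clash with O(cease_operations) does not arise.
A world satisfying every obligation exists (e.g. attend_hearing=true, authorize_directive=true, cease_operations=true, countersign_ballot=false, flag_backup=false, mute_channel=false, register_memo=false, reject_badge=false, sound_alarm=false, verify_evidence=false, withhold_budget=false); no atom is both obligatory and forbidden, so the set is consistent.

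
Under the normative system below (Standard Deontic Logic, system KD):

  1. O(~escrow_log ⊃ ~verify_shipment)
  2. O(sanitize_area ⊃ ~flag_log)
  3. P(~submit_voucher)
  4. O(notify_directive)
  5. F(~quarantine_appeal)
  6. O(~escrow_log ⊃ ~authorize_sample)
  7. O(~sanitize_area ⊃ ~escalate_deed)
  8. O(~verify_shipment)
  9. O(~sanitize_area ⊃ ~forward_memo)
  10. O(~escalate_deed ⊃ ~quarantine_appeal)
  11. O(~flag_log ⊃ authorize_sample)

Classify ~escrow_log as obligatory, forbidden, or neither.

Premise 5 is F(~quarantine_appeal), i.e. O(quarantine_appeal).
Premise 10, O(~escalate_deed ⊃ ~quarantine_appeal), contraposes to O(quarantine_appeal ⊃ escalate_deed); with O(quarantine_appeal) we get O(escalate_deed).
Premise 7, O(~sanitize_area ⊃ ~escalate_deed), contraposes to O(escalate_deed ⊃ sanitize_area); with O(escalate_deed) we get O(sanitize_area).
Premise 2 is O(sanitize_area ⊃ ~flag_log); since O(sanitize_area), deontic closure gives O(~flag_log).
From O(~flag_log) and premise 11, O(~flag_log ⊃ authorize_sample), we obtain O(authorize_sample).
Premise 6, O(~escrow_log ⊃ ~authorize_sample), contraposes to O(authorize_sample ⊃ escrow_log); with O(authorize_sample) we get O(escrow_log).
Premises 1, 3, 4, 8, 9 do not contribute to this derivation.
Thus O(escrow_log), which is F(~escrow_log): ~escrow_log is forbidden.

Forbidden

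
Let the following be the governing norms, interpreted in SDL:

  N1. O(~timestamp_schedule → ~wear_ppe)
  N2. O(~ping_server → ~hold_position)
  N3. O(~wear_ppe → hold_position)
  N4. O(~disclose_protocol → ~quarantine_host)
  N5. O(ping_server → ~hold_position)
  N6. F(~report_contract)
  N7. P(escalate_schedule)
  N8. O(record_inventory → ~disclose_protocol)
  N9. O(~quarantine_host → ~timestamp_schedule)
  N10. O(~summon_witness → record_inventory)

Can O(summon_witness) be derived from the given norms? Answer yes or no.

Premises 5 and 2 cover both cases: O(ping_server → ~hold_position) and O(~ping_server → ~hold_position). Since ping_server ∨ ~ping_server is a tautology, O(~hold_position) follows.
Premise 3, O(~wear_ppe → hold_position), contraposes to O(~hold_position → wear_ppe); with O(~hold_position) we get O(wear_ppe).
Premise 1, O(~timestamp_schedule → ~wear_ppe), contraposes to O(wear_ppe → timestamp_schedule); with O(wear_ppe) we get O(timestamp_schedule).
Premise 9, O(~quarantine_host → ~timestamp_schedule), contraposes to O(timestamp_schedule → quarantine_host); with O(timestamp_schedule) we get O(quarantine_host).
Premise 4, O(~disclose_protocol → ~quarantine_host), contraposes to O(quarantine_host → disclose_protocol); with O(quarantine_host) we get O(disclose_protocol).
Premise 8 is O(record_inventory → ~disclose_protocol); contrapositively O(disclose_protocol → ~record_inventory). Since O(disclose_protocol) holds, K gives O(~record_inventory).
The contrapositive of premise 10 (O(~summon_witness → record_inventory)) is O(~record_inventory → summon_witness), and O(~record_inventory) is already established, so O(summon_witness).
Premises 6, 7 do not contribute to this derivation.
So O(summon_witness) follows.

Yes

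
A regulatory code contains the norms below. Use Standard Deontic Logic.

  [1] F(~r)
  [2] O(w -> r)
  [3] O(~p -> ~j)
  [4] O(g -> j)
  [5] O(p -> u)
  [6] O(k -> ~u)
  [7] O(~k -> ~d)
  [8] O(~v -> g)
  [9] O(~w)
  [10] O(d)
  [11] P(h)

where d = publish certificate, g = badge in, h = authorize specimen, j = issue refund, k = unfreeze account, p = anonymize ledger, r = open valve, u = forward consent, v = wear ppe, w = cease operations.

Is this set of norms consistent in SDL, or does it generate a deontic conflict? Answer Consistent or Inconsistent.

Consistent

Premise 2 is O(w -> r); even if O(r) held, inferring O(w) would be affirming the consequent — invalid.
So O(w) is not derivable, and the apparent clash with O(~w) does not arise.
A world satisfying every obligation exists (e.g. d=true, g=false, h=false, j=false, k=true, p=false, r=true, u=false, v=true, w=false); no atom is both obligatory and forbidden, so the set is consistent.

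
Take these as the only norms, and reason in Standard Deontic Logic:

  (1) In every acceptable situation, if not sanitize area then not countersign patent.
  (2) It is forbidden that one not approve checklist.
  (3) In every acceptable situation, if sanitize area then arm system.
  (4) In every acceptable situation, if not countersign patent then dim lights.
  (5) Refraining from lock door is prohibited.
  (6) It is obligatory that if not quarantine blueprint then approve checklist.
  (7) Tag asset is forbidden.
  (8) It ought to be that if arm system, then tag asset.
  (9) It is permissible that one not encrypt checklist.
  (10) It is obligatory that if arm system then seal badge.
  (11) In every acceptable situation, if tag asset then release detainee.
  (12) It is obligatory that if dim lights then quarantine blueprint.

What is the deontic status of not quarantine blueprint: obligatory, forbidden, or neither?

Forbidden

Premise 7 is F(tag_asset), i.e. O(¬tag_asset).
Premise 8, O(arm_system → tag_asset), contraposes to O(¬tag_asset → ¬arm_system); with O(¬tag_asset) we get O(¬arm_system).
Premise 3, O(sanitize_area → arm_system), contraposes to O(¬arm_system → ¬sanitize_area); with O(¬arm_system) we get O(¬sanitize_area).
From O(¬sanitize_area) and premise 1, O(¬sanitize_area → ¬countersign_patent), we obtain O(¬countersign_patent).
From O(¬countersign_patent) and premise 4, O(¬countersign_patent → dim_lights), we obtain O(dim_lights).
With premise 12, O(dim_lights → quarantine_blueprint), the K-axiom yields O(quarantine_blueprint).
Premises 2, 5, 6, 9, 10, 11 do not contribute to this derivation.
Thus O(quarantine_blueprint), which is F(¬quarantine_blueprint): ¬quarantine_blueprint is forbidden.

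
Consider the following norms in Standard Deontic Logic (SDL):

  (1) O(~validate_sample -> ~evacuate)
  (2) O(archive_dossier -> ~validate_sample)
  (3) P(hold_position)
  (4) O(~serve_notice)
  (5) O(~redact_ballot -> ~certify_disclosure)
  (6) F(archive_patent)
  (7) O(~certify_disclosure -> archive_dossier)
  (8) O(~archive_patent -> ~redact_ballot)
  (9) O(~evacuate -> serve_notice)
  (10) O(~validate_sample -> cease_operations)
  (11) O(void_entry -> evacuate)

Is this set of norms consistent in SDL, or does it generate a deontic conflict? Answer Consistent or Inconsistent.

Inconsistent

From premise 4 we have O(~serve_notice).
The contrapositive of premise 9 (O(~evacuate -> serve_notice)) is O(~serve_notice -> evacuate), and O(~serve_notice) is already established, so O(evacuate).
Premise 1 is O(~validate_sample -> ~evacuate); contrapositively O(evacuate -> validate_sample). Since O(evacuate) holds, K gives O(validate_sample).
The contrapositive of premise 2 (O(archive_dossier -> ~validate_sample)) is O(validate_sample -> ~archive_dossier), and O(validate_sample) is already established, so O(~archive_dossier).
Premise 7 is O(~certify_disclosure -> archive_dossier); contrapositively O(~archive_dossier -> certify_disclosure). Since O(~archive_dossier) holds, K gives O(certify_disclosure).
Premise 5 is O(~redact_ballot -> ~certify_disclosure); contrapositively O(certify_disclosure -> redact_ballot). Since O(certify_disclosure) holds, K gives O(redact_ballot).
Premise 8, O(~archive_patent -> ~redact_ballot), contraposes to O(redact_ballot -> archive_patent); with O(redact_ballot) we get O(archive_patent).
However, F(archive_patent) at premise 6 amounts to O(~archive_patent).
We now have both O(archive_patent) and O(~archive_patent) — archive_patent is simultaneously obligatory and forbidden, violating the D-axiom.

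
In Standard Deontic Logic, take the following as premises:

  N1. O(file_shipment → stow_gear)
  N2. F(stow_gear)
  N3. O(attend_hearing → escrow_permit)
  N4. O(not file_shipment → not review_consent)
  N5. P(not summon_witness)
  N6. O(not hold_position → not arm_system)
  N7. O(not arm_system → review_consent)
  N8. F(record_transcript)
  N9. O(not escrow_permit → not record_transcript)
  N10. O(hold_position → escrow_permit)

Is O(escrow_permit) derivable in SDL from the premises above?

Yes

F(stow_gear) at premise 2 means O(not stow_gear).
Premise 1 is O(file_shipment → stow_gear); contrapositively O(not stow_gear → not file_shipment). Since O(not stow_gear) holds, K gives O(not file_shipment).
With premise 4, O(not file_shipment → not review_consent), the K-axiom yields O(not review_consent).
The contrapositive of premise 7 (O(not arm_system → review_consent)) is O(not review_consent → arm_system), and O(not review_consent) is already established, so O(arm_system).
Premise 6, O(not hold_position → not arm_system), contraposes to O(arm_system → hold_position); with O(arm_system) we get O(hold_position).
From O(hold_position) and premise 10, O(hold_position → escrow_permit), we obtain O(escrow_permit).
Premises 3, 5, 8, 9 do not contribute to this derivation.
So O(escrow_permit) follows.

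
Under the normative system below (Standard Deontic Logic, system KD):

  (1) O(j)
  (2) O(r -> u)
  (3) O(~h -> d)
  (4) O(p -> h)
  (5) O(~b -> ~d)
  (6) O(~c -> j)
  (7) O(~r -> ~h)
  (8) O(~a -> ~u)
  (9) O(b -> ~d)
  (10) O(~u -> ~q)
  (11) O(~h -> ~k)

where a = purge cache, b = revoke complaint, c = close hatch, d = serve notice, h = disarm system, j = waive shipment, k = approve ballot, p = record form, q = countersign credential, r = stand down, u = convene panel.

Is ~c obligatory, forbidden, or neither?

Neither

Premise 6 is O(~c -> j); even if O(j) held, inferring O(~c) would be affirming the consequent — invalid.
No premise or chain of K-axiom applications forces O(~c), and none forces O(c). So ~c is neither obligatory nor forbidden under these norms.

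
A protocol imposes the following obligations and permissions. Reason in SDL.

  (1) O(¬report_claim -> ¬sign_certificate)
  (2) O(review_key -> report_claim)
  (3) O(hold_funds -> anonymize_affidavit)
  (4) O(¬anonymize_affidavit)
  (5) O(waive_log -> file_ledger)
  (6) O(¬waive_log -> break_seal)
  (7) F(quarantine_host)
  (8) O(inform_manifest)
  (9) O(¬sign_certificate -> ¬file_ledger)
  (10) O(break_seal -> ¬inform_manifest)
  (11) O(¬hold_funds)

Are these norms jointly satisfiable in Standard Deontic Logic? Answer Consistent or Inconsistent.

Consistent

Premise 3 is O(hold_funds -> anonymize_affidavit), but O(hold_funds) is not derivable from the premises, so it does not yield O(anonymize_affidavit).
So O(anonymize_affidavit) is not derivable, and the apparent clash with O(¬anonymize_affidavit) does not arise.
A world satisfying every obligation exists (e.g. anonymize_affidavit=false, break_seal=false, file_ledger=true, hold_funds=false, inform_manifest=true, quarantine_host=false, report_claim=true, review_key=false, sign_certificate=true, waive_log=true); no atom is both obligatory and forbidden, so the set is consistent.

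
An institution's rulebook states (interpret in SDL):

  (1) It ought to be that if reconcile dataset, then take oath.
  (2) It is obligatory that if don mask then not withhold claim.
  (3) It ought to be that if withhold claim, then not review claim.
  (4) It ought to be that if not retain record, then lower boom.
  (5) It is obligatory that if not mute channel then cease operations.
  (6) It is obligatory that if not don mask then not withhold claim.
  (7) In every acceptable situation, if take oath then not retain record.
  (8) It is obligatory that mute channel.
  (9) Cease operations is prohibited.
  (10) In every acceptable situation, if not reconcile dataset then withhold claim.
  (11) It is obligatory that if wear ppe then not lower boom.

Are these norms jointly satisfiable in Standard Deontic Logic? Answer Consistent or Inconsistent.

Consistent

Premise 5 is O(¬mute_channel → cease_operations), but O(¬mute_channel) is not derivable from the premises, so it does not yield O(cease_operations).
So O(cease_operations) is not derivable, and the apparent clash with O(¬cease_operations) does not arise.
A world satisfying every obligation exists (e.g. cease_operations=false, don_mask=false, lower_boom=true, mute_channel=true, reconcile_dataset=true, retain_record=false, review_claim=false, take_oath=true, wear_ppe=false, withhold_claim=false); no atom is both obligatory and forbidden, so the set is consistent.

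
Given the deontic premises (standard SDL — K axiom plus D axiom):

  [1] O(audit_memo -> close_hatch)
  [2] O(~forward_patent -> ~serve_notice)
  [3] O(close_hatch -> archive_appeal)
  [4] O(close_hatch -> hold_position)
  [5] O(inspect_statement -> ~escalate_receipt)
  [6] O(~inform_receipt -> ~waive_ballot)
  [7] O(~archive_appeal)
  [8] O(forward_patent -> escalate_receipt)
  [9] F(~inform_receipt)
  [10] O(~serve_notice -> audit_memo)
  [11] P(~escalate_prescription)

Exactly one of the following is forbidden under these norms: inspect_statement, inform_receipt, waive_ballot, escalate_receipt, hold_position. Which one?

inspect_statement

Premise 7 gives O(~archive_appeal).
Premise 3 is O(close_hatch -> archive_appeal); contrapositively O(~archive_appeal -> ~close_hatch). Since O(~archive_appeal) holds, K gives O(~close_hatch).
Premise 1, O(audit_memo -> close_hatch), contraposes to O(~close_hatch -> ~audit_memo); with O(~close_hatch) we get O(~audit_memo).
Premise 10, O(~serve_notice -> audit_memo), contraposes to O(~audit_memo -> serve_notice); with O(~audit_memo) we get O(serve_notice).
The contrapositive of premise 2 (O(~forward_patent -> ~serve_notice)) is O(serve_notice -> forward_patent), and O(serve_notice) is already established, so O(forward_patent).
With premise 8, O(forward_patent -> escalate_receipt), the K-axiom yields O(escalate_receipt).
Premise 5 is O(inspect_statement -> ~escalate_receipt); contrapositively O(escalate_receipt -> ~inspect_statement). Since O(escalate_receipt) holds, K gives O(~inspect_statement).
So O(~inspect_statement) holds, i.e. inspect_statement is forbidden. None of the other listed options is forbidden under the premises.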